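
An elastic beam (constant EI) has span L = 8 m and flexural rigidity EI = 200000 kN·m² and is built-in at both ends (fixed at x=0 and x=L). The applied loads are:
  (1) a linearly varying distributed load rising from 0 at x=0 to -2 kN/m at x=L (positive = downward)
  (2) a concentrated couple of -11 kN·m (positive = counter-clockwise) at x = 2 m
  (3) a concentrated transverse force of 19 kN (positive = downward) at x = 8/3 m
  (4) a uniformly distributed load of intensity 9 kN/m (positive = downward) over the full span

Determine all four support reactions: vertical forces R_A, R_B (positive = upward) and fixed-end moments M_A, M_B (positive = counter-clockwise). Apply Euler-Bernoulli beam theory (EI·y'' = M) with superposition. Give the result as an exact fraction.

R_A = 398539/8640 kN, M_A = 147559/2160 kN·m, R_B = 318581/8640 kN, M_B = -121601/2160 kN·m

Load 1 — triangular load w₀=-2 kN/m (0→w₀ over full span):
  R_A = 3w₀L/20 = 3·(-2)·8/20 = -12/5 kN
  M_A = w₀L²/30 = (-2)·8²/30 = -64/15 kN·m
  R_B = 7w₀L/20 = 7·(-2)·8/20 = -28/5 kN
  M_B = -w₀L²/20 = -(-2)·8²/20 = 32/5 kN·m
Load 2 — applied couple M₀=-11 kN·m at a=2 m (b=L-a=6):
  R_A = 6M₀ab/L³ = 6·(-11)·2·6/8³ = -99/64 kN
  M_A = M₀b(2a-b)/L² = (-11)·6·(2·2-6)/8² = 33/16 kN·m
  R_B = -6M₀ab/L³ = -6·(-11)·2·6/8³ = 99/64 kN
  M_B = M₀a(2b-a)/L² = (-11)·2·(2·6-2)/8² = -55/16 kN·m
Load 3 — point force P=19 kN at a=8/3 m (b=L-a=16/3):
  R_A = Pb²(3a+b)/L³ = 19·(16/3)²·(3·(8/3)+(16/3))/8³ = 380/27 kN
  M_A = Pab²/L² = 19·(8/3)·(16/3)²/8² = 608/27 kN·m
  R_B = Pa²(a+3b)/L³ = 19·(8/3)²·((8/3)+3·(16/3))/8³ = 133/27 kN
  M_B = -Pa²b/L² = -19·(8/3)²·(16/3)/8² = -304/27 kN·m
Load 4 — uniform load w=9 kN/m over full span:
  R_A = wL/2 = 9·8/2 = 36 kN
  M_A = wL²/12 = 9·8²/12 = 48 kN·m
  R_B = wL/2 = 9·8/2 = 36 kN
  M_B = -wL²/12 = -9·8²/12 = -48 kN·m
Superposition: R_A = 398539/8640 kN, M_A = 147559/2160 kN·m, R_B = 318581/8640 kN, M_B = -121601/2160 kN·m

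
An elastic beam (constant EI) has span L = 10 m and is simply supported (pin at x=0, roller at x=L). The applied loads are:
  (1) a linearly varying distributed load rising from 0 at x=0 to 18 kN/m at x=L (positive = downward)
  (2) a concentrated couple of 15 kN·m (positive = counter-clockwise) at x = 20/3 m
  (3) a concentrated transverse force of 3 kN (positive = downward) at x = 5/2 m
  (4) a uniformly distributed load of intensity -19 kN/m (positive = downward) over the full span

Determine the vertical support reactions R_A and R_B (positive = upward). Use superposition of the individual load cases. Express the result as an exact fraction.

Load 1 — triangular load w₀=18 kN/m (0→w₀ over full span):
  R_A = w₀L/6 = 18·10/6 = 30 kN
  R_B = w₀L/3 = 18·10/3 = 60 kN
Load 2 — applied couple M₀=15 kN·m at a=20/3 m (b=L-a=10/3):
  R_A = M₀/L = 15/10 = 3/2 kN
  R_B = -M₀/L = -15/10 = -3/2 kN
Load 3 — point force P=3 kN at a=5/2 m (b=L-a=15/2):
  R_A = Pb/L = 3·(15/2)/10 = 9/4 kN
  R_B = Pa/L = 3·(5/2)/10 = 3/4 kN
Load 4 — uniform load w=-19 kN/m over full span:
  R_A = wL/2 = (-19)·10/2 = -95 kN
  R_B = wL/2 = (-19)·10/2 = -95 kN
Superposition: R_A = -245/4 kN, R_B = -143/4 kN

R_A = -245/4 kN, R_B = -143/4 kN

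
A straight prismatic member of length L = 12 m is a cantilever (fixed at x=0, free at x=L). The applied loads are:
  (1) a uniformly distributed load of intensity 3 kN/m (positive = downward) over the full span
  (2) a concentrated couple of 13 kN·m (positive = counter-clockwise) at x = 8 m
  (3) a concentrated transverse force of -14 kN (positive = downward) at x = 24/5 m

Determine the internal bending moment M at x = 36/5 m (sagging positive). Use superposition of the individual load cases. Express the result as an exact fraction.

Load 1 — uniform load w=3 kN/m over full span:
  M_1 = -w(L-x)²/2 = -3·(12-(36/5))²/2 = -864/25 kN·m
Load 2 — applied couple M₀=13 kN·m at a=8 m (b=L-a=4):
  M_2 = M₀  [x≤a] = 13 = 13 kN·m
Load 3 — point force P=-14 kN at a=24/5 m (b=L-a=36/5):
  M_3 = 0  [x>a] = 0 kN·m
Superposition: M = Σ M_i = -539/25 kN·m ≈ -21.560000 kN·m

M(36/5) = -539/25 kN·m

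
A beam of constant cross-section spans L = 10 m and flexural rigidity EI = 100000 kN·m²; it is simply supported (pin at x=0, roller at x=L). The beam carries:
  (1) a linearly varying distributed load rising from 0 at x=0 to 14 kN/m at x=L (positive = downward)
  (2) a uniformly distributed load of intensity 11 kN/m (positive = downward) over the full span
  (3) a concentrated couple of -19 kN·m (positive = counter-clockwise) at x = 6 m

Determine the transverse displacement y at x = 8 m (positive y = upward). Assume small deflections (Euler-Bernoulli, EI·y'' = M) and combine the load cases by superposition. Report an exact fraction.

Load 1 — triangular load w₀=14 kN/m (0→w₀ over full span):
  y_1 = -w₀x(7L⁴-10L²x²+3x⁴)/(360LEI) = -14·8·(7·10⁴-10·10²·8²+3·8⁴)/(360·10·100000) = -889/156250 m
Load 2 — uniform load w=11 kN/m over full span:
  y_2 = -wx(L³-2Lx²+x³)/(24EI) = -11·8·(10³-2·10·8²+8³)/(24·100000) = -319/37500 m
Load 3 — applied couple M₀=-19 kN·m at a=6 m (b=L-a=4):
  y_3 = (M₀x³/(6L)-M₀(x-a)²/2+C₁x)/EI  [x>a] with C₁=M₀(3b²-L²)/(6L)=247/15 = ((-19)·8³/(6·10)-(-19)·(8-6)²/2+(247/15)·8)/100000 = 19/250000 m
Superposition: y = Σ y_i = -52951/3750000 m ≈ -0.014120 m

y(8) = -52951/3750000 m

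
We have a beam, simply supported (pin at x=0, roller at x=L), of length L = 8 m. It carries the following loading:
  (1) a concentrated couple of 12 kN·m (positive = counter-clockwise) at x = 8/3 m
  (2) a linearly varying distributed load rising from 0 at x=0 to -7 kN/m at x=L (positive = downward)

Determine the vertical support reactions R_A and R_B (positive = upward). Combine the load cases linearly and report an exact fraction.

R_A = -47/6 kN, R_B = -121/6 kN

Load 1 — applied couple M₀=12 kN·m at a=8/3 m (b=L-a=16/3):
  R_A = M₀/L = 12/8 = 3/2 kN
  R_B = -M₀/L = -12/8 = -3/2 kN
Load 2 — triangular load w₀=-7 kN/m (0→w₀ over full span):
  R_A = w₀L/6 = (-7)·8/6 = -28/3 kN
  R_B = w₀L/3 = (-7)·8/3 = -56/3 kN
Superposition: R_A = -47/6 kN, R_B = -121/6 kN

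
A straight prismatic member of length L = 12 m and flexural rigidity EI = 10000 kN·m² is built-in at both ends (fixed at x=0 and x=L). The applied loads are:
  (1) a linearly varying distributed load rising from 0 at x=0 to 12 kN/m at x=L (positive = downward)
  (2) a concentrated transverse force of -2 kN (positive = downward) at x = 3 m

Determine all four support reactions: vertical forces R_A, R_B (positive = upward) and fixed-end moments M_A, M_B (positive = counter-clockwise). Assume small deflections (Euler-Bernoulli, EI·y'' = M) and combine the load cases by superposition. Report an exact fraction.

Load 1 — triangular load w₀=12 kN/m (0→w₀ over full span):
  R_A = 3w₀L/20 = 3·12·12/20 = 108/5 kN
  M_A = w₀L²/30 = 12·12²/30 = 288/5 kN·m
  R_B = 7w₀L/20 = 7·12·12/20 = 252/5 kN
  M_B = -w₀L²/20 = -12·12²/20 = -432/5 kN·m
Load 2 — point force P=-2 kN at a=3 m (b=L-a=9):
  R_A = Pb²(3a+b)/L³ = (-2)·9²·(3·3+9)/12³ = -27/16 kN
  M_A = Pab²/L² = (-2)·3·9²/12² = -27/8 kN·m
  R_B = Pa²(a+3b)/L³ = (-2)·3²·(3+3·9)/12³ = -5/16 kN
  M_B = -Pa²b/L² = -(-2)·3²·9/12² = 9/8 kN·m
Superposition: R_A = 1593/80 kN, M_A = 2169/40 kN·m, R_B = 4007/80 kN, M_B = -3411/40 kN·m

R_A = 1593/80 kN, M_A = 2169/40 kN·m, R_B = 4007/80 kN, M_B = -3411/40 kN·m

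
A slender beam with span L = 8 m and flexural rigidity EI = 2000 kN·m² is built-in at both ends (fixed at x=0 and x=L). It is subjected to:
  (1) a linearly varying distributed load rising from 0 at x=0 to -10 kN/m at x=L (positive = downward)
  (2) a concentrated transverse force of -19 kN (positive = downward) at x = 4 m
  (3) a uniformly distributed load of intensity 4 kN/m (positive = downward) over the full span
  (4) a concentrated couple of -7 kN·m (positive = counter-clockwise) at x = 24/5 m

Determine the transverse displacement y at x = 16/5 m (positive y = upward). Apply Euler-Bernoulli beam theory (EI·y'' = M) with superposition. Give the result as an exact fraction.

y(16/5) = 33896/1171875 m

Load 1 — triangular load w₀=-10 kN/m (0→w₀ over full span):
  y_1 = -w₀x²(L-x)²(x+2L)/(120LEI) = -(-10)·(16/5)²·(8-(16/5))²·((16/5)+2·8)/(120·8·2000) = 9216/390625 m
Load 2 — point force P=-19 kN at a=4 m (b=L-a=4):
  y_2 = -Pb²x²(3aL-(3a+b)x)/(6L³EI)  [x≤a] = -(-19)·4²·(16/5)²·(3·4·8-(3·4+4)·(16/5))/(6·8³·2000) = 1064/46875 m
Load 3 — uniform load w=4 kN/m over full span:
  y_3 = -wx²(L-x)²/(24EI) = -4·(16/5)²·(8-(16/5))²/(24·2000) = -1536/78125 m
Load 4 — applied couple M₀=-7 kN·m at a=24/5 m (b=L-a=16/5):
  y_4 = (R_Ax³/6 - M_Ax²/2)/EI  [x≤a] with R_A=-63/50, M_A=-56/25 = ((-63/50)·(16/5)³/6 - (-56/25)·(16/5)²/2)/2000 = 896/390625 m
Superposition: y = Σ y_i = 33896/1171875 m ≈ 0.028925 m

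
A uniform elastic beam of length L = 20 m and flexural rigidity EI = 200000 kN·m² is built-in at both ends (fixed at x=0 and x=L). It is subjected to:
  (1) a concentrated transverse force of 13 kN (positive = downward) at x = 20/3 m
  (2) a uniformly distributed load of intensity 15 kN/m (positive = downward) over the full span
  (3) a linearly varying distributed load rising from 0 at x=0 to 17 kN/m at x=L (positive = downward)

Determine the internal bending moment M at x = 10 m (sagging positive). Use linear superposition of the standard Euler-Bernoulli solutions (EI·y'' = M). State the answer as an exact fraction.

M(10) = 3655/9 kN·m

Load 1 — point force P=13 kN at a=20/3 m (b=L-a=40/3):
  M_1 = Pa²(a+3b)(L-x)/L³ - Pa²b/L²  [x>a] = 13·(20/3)²·((20/3)+3·(40/3))·(20-10)/20³ - 13·(20/3)²·(40/3)/20² = 130/9 kN·m
Load 2 — uniform load w=15 kN/m over full span:
  M_2 = wLx/2 - wL²/12 - wx²/2 = 15·20·10/2 - 15·20²/12 - 15·10²/2 = 250 kN·m
Load 3 — triangular load w₀=17 kN/m (0→w₀ over full span):
  M_3 = 3w₀Lx/20 - w₀L²/30 - w₀x³/(6L) = 3·17·20·10/20 - 17·20²/30 - 17·10³/(6·20) = 425/3 kN·m
Superposition: M = Σ M_i = 3655/9 kN·m ≈ 406.111111 kN·m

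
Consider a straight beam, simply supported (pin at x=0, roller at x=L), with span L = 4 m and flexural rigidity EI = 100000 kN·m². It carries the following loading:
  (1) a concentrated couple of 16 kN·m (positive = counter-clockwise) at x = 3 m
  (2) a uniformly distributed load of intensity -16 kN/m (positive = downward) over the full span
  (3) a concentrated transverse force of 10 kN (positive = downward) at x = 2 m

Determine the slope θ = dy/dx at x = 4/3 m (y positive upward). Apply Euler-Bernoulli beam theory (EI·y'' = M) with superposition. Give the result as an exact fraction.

θ(4/3) = 1/10125 rad

Load 1 — applied couple M₀=16 kN·m at a=3 m (b=L-a=1):
  θ_1 = (M₀x²/(2L)+C₁)/EI  [x≤a] with C₁=M₀(3b²-L²)/(6L)=-26/3 = (16·(4/3)²/(2·4)+(-26/3))/100000 = -23/450000 rad
Load 2 — uniform load w=-16 kN/m over full span:
  θ_2 = -w(L³-6Lx²+4x³)/(24EI) = -(-16)·(4³-6·4·(4/3)²+4·(4/3)³)/(24·100000) = 52/253125 rad
Load 3 — point force P=10 kN at a=2 m (b=L-a=2):
  θ_3 = -Pb(L²-b²-3x²)/(6LEI)  [x≤a] = -10·2·(4²-2²-3·(4/3)²)/(6·4·100000) = -1/18000 rad
Superposition: θ = Σ θ_i = 1/10125 rad ≈ 0.000099 rad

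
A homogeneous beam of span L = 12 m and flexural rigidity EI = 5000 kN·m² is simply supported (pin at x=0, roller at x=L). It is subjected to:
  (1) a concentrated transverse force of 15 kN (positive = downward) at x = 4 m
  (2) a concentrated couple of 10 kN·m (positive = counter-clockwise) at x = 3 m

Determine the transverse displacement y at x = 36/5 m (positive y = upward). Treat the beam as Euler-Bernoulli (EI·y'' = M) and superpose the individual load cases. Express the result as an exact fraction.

y(36/5) = -893/12500 m

Load 1 — point force P=15 kN at a=4 m (b=L-a=8):
  y_1 = -Pa(L-x)(2Lx-a²-x²)/(6LEI)  [x>a] = -15·4·(12-(36/5))·(2·12·(36/5)-4²-(36/5)²)/(6·12·5000) = -1312/15625 m
Load 2 — applied couple M₀=10 kN·m at a=3 m (b=L-a=9):
  y_2 = (M₀x³/(6L)-M₀(x-a)²/2+C₁x)/EI  [x>a] with C₁=M₀(3b²-L²)/(6L)=55/4 = (10·(36/5)³/(6·12)-10·((36/5)-3)²/2+(55/4)·(36/5))/5000 = 783/62500 m
Superposition: y = Σ y_i = -893/12500 m ≈ -0.071440 m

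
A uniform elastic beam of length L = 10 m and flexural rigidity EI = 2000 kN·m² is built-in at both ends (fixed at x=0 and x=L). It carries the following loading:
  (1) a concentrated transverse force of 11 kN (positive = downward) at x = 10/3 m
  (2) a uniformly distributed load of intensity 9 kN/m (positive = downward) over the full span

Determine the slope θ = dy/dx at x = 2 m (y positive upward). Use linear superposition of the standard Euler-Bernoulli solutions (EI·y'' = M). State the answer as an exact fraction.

Load 1 — point force P=11 kN at a=10/3 m (b=L-a=20/3):
  θ_1 = -Pb²x(2aL-(3a+b)x)/(2L³EI)  [x≤a] = -11·(20/3)²·2·(2·(10/3)·10-(3·(10/3)+(20/3))·2)/(2·10³·2000) = -11/1350 rad
Load 2 — uniform load w=9 kN/m over full span:
  θ_2 = -wx(L-x)(L-2x)/(12EI) = -9·2·(10-2)·(10-2·2)/(12·2000) = -9/250 rad
Superposition: θ = Σ θ_i = -149/3375 rad ≈ -0.044148 rad

θ(2) = -149/3375 rad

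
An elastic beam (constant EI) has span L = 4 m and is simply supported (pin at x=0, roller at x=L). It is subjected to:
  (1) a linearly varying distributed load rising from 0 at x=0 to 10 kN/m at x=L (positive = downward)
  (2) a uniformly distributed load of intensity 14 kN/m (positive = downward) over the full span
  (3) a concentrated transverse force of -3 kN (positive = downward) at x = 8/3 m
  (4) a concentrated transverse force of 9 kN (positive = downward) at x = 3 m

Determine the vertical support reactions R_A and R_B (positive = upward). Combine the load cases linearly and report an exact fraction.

R_A = 431/12 kN, R_B = 553/12 kN

Load 1 — triangular load w₀=10 kN/m (0→w₀ over full span):
  R_A = w₀L/6 = 10·4/6 = 20/3 kN
  R_B = w₀L/3 = 10·4/3 = 40/3 kN
Load 2 — uniform load w=14 kN/m over full span:
  R_A = wL/2 = 14·4/2 = 28 kN
  R_B = wL/2 = 14·4/2 = 28 kN
Load 3 — point force P=-3 kN at a=8/3 m (b=L-a=4/3):
  R_A = Pb/L = (-3)·(4/3)/4 = -1 kN
  R_B = Pa/L = (-3)·(8/3)/4 = -2 kN
Load 4 — point force P=9 kN at a=3 m (b=L-a=1):
  R_A = Pb/L = 9·1/4 = 9/4 kN
  R_B = Pa/L = 9·3/4 = 27/4 kN
Superposition: R_A = 431/12 kN, R_B = 553/12 kN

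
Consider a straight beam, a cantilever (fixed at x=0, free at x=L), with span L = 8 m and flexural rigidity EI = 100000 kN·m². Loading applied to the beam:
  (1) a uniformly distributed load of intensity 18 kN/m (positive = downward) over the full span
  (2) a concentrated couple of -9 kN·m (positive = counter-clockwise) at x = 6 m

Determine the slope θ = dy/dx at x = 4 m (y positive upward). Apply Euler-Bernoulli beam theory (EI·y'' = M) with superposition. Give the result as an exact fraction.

Load 1 — uniform load w=18 kN/m over full span:
  θ_1 = -wx(x²-3Lx+3L²)/(6EI) = -18·4·(4²-3·8·4+3·8²)/(6·100000) = -42/3125 rad
Load 2 — applied couple M₀=-9 kN·m at a=6 m (b=L-a=2):
  θ_2 = M₀x/EI  [x≤a] = (-9)·4/100000 = -9/25000 rad
Superposition: θ = Σ θ_i = -69/5000 rad ≈ -0.013800 rad

θ(4) = -69/5000 rad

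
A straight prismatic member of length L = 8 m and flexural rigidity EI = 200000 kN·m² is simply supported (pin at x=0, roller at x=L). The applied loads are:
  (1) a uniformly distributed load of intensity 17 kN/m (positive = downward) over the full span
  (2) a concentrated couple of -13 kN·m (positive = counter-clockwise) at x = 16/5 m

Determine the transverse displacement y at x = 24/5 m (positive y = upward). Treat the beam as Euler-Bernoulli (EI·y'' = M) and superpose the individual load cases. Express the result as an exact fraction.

Load 1 — uniform load w=17 kN/m over full span:
  y_1 = -wx(L³-2Lx²+x³)/(24EI) = -17·(24/5)·(8³-2·8·(24/5)²+(24/5)³)/(24·200000) = -8432/1953125 m
Load 2 — applied couple M₀=-13 kN·m at a=16/5 m (b=L-a=24/5):
  y_2 = (M₀x³/(6L)-M₀(x-a)²/2+C₁x)/EI  [x>a] with C₁=M₀(3b²-L²)/(6L)=-104/75 = ((-13)·(24/5)³/(6·8)-(-13)·((24/5)-(16/5))²/2+(-104/75)·(24/5))/200000 = -39/390625 m
Superposition: y = Σ y_i = -8627/1953125 m ≈ -0.004417 m

y(24/5) = -8627/1953125 m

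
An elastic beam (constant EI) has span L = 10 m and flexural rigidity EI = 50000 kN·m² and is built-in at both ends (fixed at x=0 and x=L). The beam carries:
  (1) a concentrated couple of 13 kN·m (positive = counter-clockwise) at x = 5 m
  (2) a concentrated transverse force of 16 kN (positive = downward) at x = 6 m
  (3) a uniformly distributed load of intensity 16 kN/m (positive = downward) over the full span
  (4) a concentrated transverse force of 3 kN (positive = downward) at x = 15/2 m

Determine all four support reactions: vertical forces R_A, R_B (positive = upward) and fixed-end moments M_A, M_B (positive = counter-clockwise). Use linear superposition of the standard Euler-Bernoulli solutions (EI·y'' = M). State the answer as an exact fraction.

R_A = 352203/4000 kN, M_A = 368039/2400 kN·m, R_B = 363797/4000 kN, M_B = -377621/2400 kN·m

Load 1 — applied couple M₀=13 kN·m at a=5 m (b=L-a=5):
  R_A = 6M₀ab/L³ = 6·13·5·5/10³ = 39/20 kN
  M_A = M₀b(2a-b)/L² = 13·5·(2·5-5)/10² = 13/4 kN·m
  R_B = -6M₀ab/L³ = -6·13·5·5/10³ = -39/20 kN
  M_B = M₀a(2b-a)/L² = 13·5·(2·5-5)/10² = 13/4 kN·m
Load 2 — point force P=16 kN at a=6 m (b=L-a=4):
  R_A = Pb²(3a+b)/L³ = 16·4²·(3·6+4)/10³ = 704/125 kN
  M_A = Pab²/L² = 16·6·4²/10² = 384/25 kN·m
  R_B = Pa²(a+3b)/L³ = 16·6²·(6+3·4)/10³ = 1296/125 kN
  M_B = -Pa²b/L² = -16·6²·4/10² = -576/25 kN·m
Load 3 — uniform load w=16 kN/m over full span:
  R_A = wL/2 = 16·10/2 = 80 kN
  M_A = wL²/12 = 16·10²/12 = 400/3 kN·m
  R_B = wL/2 = 16·10/2 = 80 kN
  M_B = -wL²/12 = -16·10²/12 = -400/3 kN·m
Load 4 — point force P=3 kN at a=15/2 m (b=L-a=5/2):
  R_A = Pb²(3a+b)/L³ = 3·(5/2)²·(3·(15/2)+(5/2))/10³ = 15/32 kN
  M_A = Pab²/L² = 3·(15/2)·(5/2)²/10² = 45/32 kN·m
  R_B = Pa²(a+3b)/L³ = 3·(15/2)²·((15/2)+3·(5/2))/10³ = 81/32 kN
  M_B = -Pa²b/L² = -3·(15/2)²·(5/2)/10² = -135/32 kN·m
Superposition: R_A = 352203/4000 kN, M_A = 368039/2400 kN·m, R_B = 363797/4000 kN, M_B = -377621/2400 kN·m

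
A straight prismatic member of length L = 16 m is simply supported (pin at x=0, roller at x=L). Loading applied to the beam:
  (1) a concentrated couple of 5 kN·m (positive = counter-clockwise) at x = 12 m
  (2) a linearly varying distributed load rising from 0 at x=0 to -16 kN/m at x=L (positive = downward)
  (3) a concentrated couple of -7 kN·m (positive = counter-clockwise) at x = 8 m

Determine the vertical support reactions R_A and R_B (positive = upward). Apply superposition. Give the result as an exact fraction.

Load 1 — applied couple M₀=5 kN·m at a=12 m (b=L-a=4):
  R_A = M₀/L = 5/16 kN
  R_B = -M₀/L = -5/16 kN
Load 2 — triangular load w₀=-16 kN/m (0→w₀ over full span):
  R_A = w₀L/6 = (-16)·16/6 = -128/3 kN
  R_B = w₀L/3 = (-16)·16/3 = -256/3 kN
Load 3 — applied couple M₀=-7 kN·m at a=8 m (b=L-a=8):
  R_A = M₀/L = (-7)/16 = -7/16 kN
  R_B = -M₀/L = -(-7)/16 = 7/16 kN
Superposition: R_A = -1027/24 kN, R_B = -2045/24 kN

R_A = -1027/24 kN, R_B = -2045/24 kN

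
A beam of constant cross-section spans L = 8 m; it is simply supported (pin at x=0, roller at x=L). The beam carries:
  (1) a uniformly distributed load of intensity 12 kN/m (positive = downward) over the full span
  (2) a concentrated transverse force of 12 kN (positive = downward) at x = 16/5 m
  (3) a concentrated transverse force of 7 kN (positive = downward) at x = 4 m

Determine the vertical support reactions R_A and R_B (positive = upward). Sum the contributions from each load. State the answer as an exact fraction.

Load 1 — uniform load w=12 kN/m over full span:
  R_A = wL/2 = 12·8/2 = 48 kN
  R_B = wL/2 = 12·8/2 = 48 kN
Load 2 — point force P=12 kN at a=16/5 m (b=L-a=24/5):
  R_A = Pb/L = 12·(24/5)/8 = 36/5 kN
  R_B = Pa/L = 12·(16/5)/8 = 24/5 kN
Load 3 — point force P=7 kN at a=4 m (b=L-a=4):
  R_A = Pb/L = 7·4/8 = 7/2 kN
  R_B = Pa/L = 7·4/8 = 7/2 kN
Superposition: R_A = 587/10 kN, R_B = 563/10 kN

R_A = 587/10 kN, R_B = 563/10 kN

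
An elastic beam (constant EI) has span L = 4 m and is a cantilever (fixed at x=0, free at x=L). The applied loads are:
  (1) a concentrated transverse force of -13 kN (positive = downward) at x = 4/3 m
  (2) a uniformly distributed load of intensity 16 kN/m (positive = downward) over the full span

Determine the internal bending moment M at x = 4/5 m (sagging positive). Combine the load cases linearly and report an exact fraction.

M(4/5) = -5624/75 kN·m

Load 1 — point force P=-13 kN at a=4/3 m (b=L-a=8/3):
  M_1 = -P(a-x)  [x≤a] = -(-13)·((4/3)-(4/5)) = 104/15 kN·m
Load 2 — uniform load w=16 kN/m over full span:
  M_2 = -w(L-x)²/2 = -16·(4-(4/5))²/2 = -2048/25 kN·m
Superposition: M = Σ M_i = -5624/75 kN·m ≈ -74.986667 kN·m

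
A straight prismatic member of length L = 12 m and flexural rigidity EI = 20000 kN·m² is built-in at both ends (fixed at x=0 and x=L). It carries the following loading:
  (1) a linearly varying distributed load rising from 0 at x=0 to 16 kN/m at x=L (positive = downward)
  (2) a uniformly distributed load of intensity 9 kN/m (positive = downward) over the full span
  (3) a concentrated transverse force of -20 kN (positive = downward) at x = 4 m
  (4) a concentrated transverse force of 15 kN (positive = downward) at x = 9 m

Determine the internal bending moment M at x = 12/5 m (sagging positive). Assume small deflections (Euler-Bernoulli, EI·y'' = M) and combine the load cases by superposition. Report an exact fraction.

M(12/5) = -35769/2000 kN·m

Load 1 — triangular load w₀=16 kN/m (0→w₀ over full span):
  M_1 = 3w₀Lx/20 - w₀L²/30 - w₀x³/(6L) = 3·16·12·(12/5)/20 - 16·12²/30 - 16·(12/5)³/(6·12) = -1344/125 kN·m
Load 2 — uniform load w=9 kN/m over full span:
  M_2 = wLx/2 - wL²/12 - wx²/2 = 9·12·(12/5)/2 - 9·12²/12 - 9·(12/5)²/2 = -108/25 kN·m
Load 3 — point force P=-20 kN at a=4 m (b=L-a=8):
  M_3 = Pb²(3a+b)x/L³ - Pab²/L²  [x≤a] = (-20)·8²·(3·4+8)·(12/5)/12³ - (-20)·4·8²/12² = 0 kN·m
Load 4 — point force P=15 kN at a=9 m (b=L-a=3):
  M_4 = Pb²(3a+b)x/L³ - Pab²/L²  [x≤a] = 15·3²·(3·9+3)·(12/5)/12³ - 15·9·3²/12² = -45/16 kN·m
Superposition: M = Σ M_i = -35769/2000 kN·m ≈ -17.884500 kN·m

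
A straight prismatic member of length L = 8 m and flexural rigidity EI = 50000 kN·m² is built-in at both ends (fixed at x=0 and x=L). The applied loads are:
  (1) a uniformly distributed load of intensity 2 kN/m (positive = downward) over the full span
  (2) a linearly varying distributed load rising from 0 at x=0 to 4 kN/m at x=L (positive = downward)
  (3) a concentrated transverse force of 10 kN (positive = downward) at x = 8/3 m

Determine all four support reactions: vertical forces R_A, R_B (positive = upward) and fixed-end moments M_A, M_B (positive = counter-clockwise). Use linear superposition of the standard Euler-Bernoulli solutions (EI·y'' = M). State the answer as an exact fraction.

R_A = 2728/135 kN, M_A = 4192/135 kN·m, R_B = 2942/135 kN, M_B = -3968/135 kN·m

Load 1 — uniform load w=2 kN/m over full span:
  R_A = wL/2 = 2·8/2 = 8 kN
  M_A = wL²/12 = 2·8²/12 = 32/3 kN·m
  R_B = wL/2 = 2·8/2 = 8 kN
  M_B = -wL²/12 = -2·8²/12 = -32/3 kN·m
Load 2 — triangular load w₀=4 kN/m (0→w₀ over full span):
  R_A = 3w₀L/20 = 3·4·8/20 = 24/5 kN
  M_A = w₀L²/30 = 4·8²/30 = 128/15 kN·m
  R_B = 7w₀L/20 = 7·4·8/20 = 56/5 kN
  M_B = -w₀L²/20 = -4·8²/20 = -64/5 kN·m
Load 3 — point force P=10 kN at a=8/3 m (b=L-a=16/3):
  R_A = Pb²(3a+b)/L³ = 10·(16/3)²·(3·(8/3)+(16/3))/8³ = 200/27 kN
  M_A = Pab²/L² = 10·(8/3)·(16/3)²/8² = 320/27 kN·m
  R_B = Pa²(a+3b)/L³ = 10·(8/3)²·((8/3)+3·(16/3))/8³ = 70/27 kN
  M_B = -Pa²b/L² = -10·(8/3)²·(16/3)/8² = -160/27 kN·m
Superposition: R_A = 2728/135 kN, M_A = 4192/135 kN·m, R_B = 2942/135 kN, M_B = -3968/135 kN·m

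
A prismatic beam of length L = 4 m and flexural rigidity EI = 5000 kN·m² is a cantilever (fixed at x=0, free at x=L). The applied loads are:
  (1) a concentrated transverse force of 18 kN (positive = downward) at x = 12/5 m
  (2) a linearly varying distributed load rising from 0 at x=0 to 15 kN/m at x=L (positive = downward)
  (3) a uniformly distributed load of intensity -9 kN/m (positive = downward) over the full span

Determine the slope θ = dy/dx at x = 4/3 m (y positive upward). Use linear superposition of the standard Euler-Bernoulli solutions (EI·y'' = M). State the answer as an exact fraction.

Load 1 — point force P=18 kN at a=12/5 m (b=L-a=8/5):
  θ_1 = -Px(2a-x)/(2EI)  [x≤a] = -18·(4/3)·(2·(12/5)-(4/3))/(2·5000) = -26/3125 rad
Load 2 — triangular load w₀=15 kN/m (0→w₀ over full span):
  θ_2 = (w₀Lx²/4-w₀L²x/3-w₀x⁴/(24L))/EI = (15·4·(4/3)²/4-15·4²·(4/3)/3-15·(4/3)⁴/(24·4))/5000 = -163/10125 rad
Load 3 — uniform load w=-9 kN/m over full span:
  θ_3 = -wx(x²-3Lx+3L²)/(6EI) = -(-9)·(4/3)·((4/3)²-3·4·(4/3)+3·4²)/(6·5000) = 76/5625 rad
Superposition: θ = Σ θ_i = -2761/253125 rad ≈ -0.010908 rad

θ(4/3) = -2761/253125 rad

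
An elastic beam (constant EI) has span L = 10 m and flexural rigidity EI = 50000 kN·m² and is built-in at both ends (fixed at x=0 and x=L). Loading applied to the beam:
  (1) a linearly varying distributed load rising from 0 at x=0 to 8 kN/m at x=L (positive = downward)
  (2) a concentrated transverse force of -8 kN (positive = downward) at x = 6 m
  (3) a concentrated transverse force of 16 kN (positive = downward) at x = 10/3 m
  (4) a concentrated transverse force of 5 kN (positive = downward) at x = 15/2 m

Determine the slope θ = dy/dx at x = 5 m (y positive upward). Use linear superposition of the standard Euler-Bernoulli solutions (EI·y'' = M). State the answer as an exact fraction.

θ(5) = 38773/432000000 rad

Load 1 — triangular load w₀=8 kN/m (0→w₀ over full span):
  θ_1 = -w₀(2x(L-x)(L-2x)(x+2L)+x²(L-x)²)/(120LEI) = -8·(2·5·(10-5)·(10-2·5)·(5+2·10)+5²·(10-5)²)/(120·10·50000) = -1/12000 rad
Load 2 — point force P=-8 kN at a=6 m (b=L-a=4):
  θ_2 = -Pb²x(2aL-(3a+b)x)/(2L³EI)  [x≤a] = -(-8)·4²·5·(2·6·10-(3·6+4)·5)/(2·10³·50000) = 1/15625 rad
Load 3 — point force P=16 kN at a=10/3 m (b=L-a=20/3):
  θ_3 = Pa²(L-x)(2bL-(3b+a)(L-x))/(2L³EI)  [x>a] = 16·(10/3)²·(10-5)·(2·(20/3)·10-(3·(20/3)+(10/3))·(10-5))/(2·10³·50000) = 1/6750 rad
Load 4 — point force P=5 kN at a=15/2 m (b=L-a=5/2):
  θ_4 = -Pb²x(2aL-(3a+b)x)/(2L³EI)  [x≤a] = -5·(5/2)²·5·(2·(15/2)·10-(3·(15/2)+(5/2))·5)/(2·10³·50000) = -1/25600 rad
Superposition: θ = Σ θ_i = 38773/432000000 rad ≈ 0.000090 rad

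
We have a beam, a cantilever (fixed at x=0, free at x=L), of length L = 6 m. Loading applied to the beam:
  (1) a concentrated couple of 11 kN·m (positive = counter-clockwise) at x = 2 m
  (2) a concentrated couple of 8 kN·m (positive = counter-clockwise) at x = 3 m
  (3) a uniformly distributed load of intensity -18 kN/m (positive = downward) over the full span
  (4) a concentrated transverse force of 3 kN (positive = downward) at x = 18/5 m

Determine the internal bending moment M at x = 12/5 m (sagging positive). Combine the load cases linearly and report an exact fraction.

M(12/5) = 3026/25 kN·m

Load 1 — applied couple M₀=11 kN·m at a=2 m (b=L-a=4):
  M_1 = 0  [x>a] = 0 kN·m
Load 2 — applied couple M₀=8 kN·m at a=3 m (b=L-a=3):
  M_2 = M₀  [x≤a] = 8 = 8 kN·m
Load 3 — uniform load w=-18 kN/m over full span:
  M_3 = -w(L-x)²/2 = -(-18)·(6-(12/5))²/2 = 2916/25 kN·m
Load 4 — point force P=3 kN at a=18/5 m (b=L-a=12/5):
  M_4 = -P(a-x)  [x≤a] = -3·((18/5)-(12/5)) = -18/5 kN·m
Superposition: M = Σ M_i = 3026/25 kN·m ≈ 121.040000 kN·m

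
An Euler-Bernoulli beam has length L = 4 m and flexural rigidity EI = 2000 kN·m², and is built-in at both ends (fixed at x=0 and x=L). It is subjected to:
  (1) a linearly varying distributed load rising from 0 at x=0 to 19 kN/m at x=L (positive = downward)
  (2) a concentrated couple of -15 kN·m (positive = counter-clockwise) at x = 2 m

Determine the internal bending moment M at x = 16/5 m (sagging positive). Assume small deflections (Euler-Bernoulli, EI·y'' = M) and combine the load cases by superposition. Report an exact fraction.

M(16/5) = 1733/1500 kN·m

Load 1 — triangular load w₀=19 kN/m (0→w₀ over full span):
  M_1 = 3w₀Lx/20 - w₀L²/30 - w₀x³/(6L) = 3·19·4·(16/5)/20 - 19·4²/30 - 19·(16/5)³/(6·4) = 152/375 kN·m
Load 2 — applied couple M₀=-15 kN·m at a=2 m (b=L-a=2):
  M_2 = R_Ax - M_A - M₀  [x>a] with R_A=-45/8, M_A=-15/4 = (-45/8)·(16/5) - (-15/4) - (-15) = 3/4 kN·m
Superposition: M = Σ M_i = 1733/1500 kN·m ≈ 1.155333 kN·m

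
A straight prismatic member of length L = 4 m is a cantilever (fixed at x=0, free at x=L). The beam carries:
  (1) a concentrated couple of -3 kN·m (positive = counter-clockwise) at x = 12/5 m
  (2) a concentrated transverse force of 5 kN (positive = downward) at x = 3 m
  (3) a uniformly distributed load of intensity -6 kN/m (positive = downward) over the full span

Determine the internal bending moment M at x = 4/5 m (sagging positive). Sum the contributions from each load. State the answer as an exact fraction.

M(4/5) = 418/25 kN·m

Load 1 — applied couple M₀=-3 kN·m at a=12/5 m (b=L-a=8/5):
  M_1 = M₀  [x≤a] = (-3) = -3 kN·m
Load 2 — point force P=5 kN at a=3 m (b=L-a=1):
  M_2 = -P(a-x)  [x≤a] = -5·(3-(4/5)) = -11 kN·m
Load 3 — uniform load w=-6 kN/m over full span:
  M_3 = -w(L-x)²/2 = -(-6)·(4-(4/5))²/2 = 768/25 kN·m
Superposition: M = Σ M_i = 418/25 kN·m ≈ 16.720000 kN·m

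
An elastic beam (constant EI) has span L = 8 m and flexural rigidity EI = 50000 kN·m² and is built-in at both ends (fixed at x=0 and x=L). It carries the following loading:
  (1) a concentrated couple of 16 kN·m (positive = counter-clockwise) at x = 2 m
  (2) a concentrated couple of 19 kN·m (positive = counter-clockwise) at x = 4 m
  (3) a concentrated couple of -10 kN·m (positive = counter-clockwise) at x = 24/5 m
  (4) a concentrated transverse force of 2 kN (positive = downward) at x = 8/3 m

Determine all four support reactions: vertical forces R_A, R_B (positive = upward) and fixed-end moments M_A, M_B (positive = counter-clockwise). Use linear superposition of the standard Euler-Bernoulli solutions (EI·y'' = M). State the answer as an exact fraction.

Load 1 — applied couple M₀=16 kN·m at a=2 m (b=L-a=6):
  R_A = 6M₀ab/L³ = 6·16·2·6/8³ = 9/4 kN
  M_A = M₀b(2a-b)/L² = 16·6·(2·2-6)/8² = -3 kN·m
  R_B = -6M₀ab/L³ = -6·16·2·6/8³ = -9/4 kN
  M_B = M₀a(2b-a)/L² = 16·2·(2·6-2)/8² = 5 kN·m
Load 2 — applied couple M₀=19 kN·m at a=4 m (b=L-a=4):
  R_A = 6M₀ab/L³ = 6·19·4·4/8³ = 57/16 kN
  M_A = M₀b(2a-b)/L² = 19·4·(2·4-4)/8² = 19/4 kN·m
  R_B = -6M₀ab/L³ = -6·19·4·4/8³ = -57/16 kN
  M_B = M₀a(2b-a)/L² = 19·4·(2·4-4)/8² = 19/4 kN·m
Load 3 — applied couple M₀=-10 kN·m at a=24/5 m (b=L-a=16/5):
  R_A = 6M₀ab/L³ = 6·(-10)·(24/5)·(16/5)/8³ = -9/5 kN
  M_A = M₀b(2a-b)/L² = (-10)·(16/5)·(2·(24/5)-(16/5))/8² = -16/5 kN·m
  R_B = -6M₀ab/L³ = -6·(-10)·(24/5)·(16/5)/8³ = 9/5 kN
  M_B = M₀a(2b-a)/L² = (-10)·(24/5)·(2·(16/5)-(24/5))/8² = -6/5 kN·m
Load 4 — point force P=2 kN at a=8/3 m (b=L-a=16/3):
  R_A = Pb²(3a+b)/L³ = 2·(16/3)²·(3·(8/3)+(16/3))/8³ = 40/27 kN
  M_A = Pab²/L² = 2·(8/3)·(16/3)²/8² = 64/27 kN·m
  R_B = Pa²(a+3b)/L³ = 2·(8/3)²·((8/3)+3·(16/3))/8³ = 14/27 kN
  M_B = -Pa²b/L² = -2·(8/3)²·(16/3)/8² = -32/27 kN·m
Superposition: R_A = 11867/2160 kN, M_A = 497/540 kN·m, R_B = -7547/2160 kN, M_B = 3977/540 kN·m

R_A = 11867/2160 kN, M_A = 497/540 kN·m, R_B = -7547/2160 kN, M_B = 3977/540 kN·m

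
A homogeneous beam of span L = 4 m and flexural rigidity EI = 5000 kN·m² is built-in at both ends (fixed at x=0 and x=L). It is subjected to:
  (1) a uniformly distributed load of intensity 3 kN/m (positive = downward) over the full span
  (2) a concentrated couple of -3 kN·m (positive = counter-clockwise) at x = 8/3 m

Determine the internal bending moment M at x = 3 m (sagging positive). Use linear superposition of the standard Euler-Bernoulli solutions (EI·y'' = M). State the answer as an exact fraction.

Load 1 — uniform load w=3 kN/m over full span:
  M_1 = wLx/2 - wL²/12 - wx²/2 = 3·4·3/2 - 3·4²/12 - 3·3²/2 = 1/2 kN·m
Load 2 — applied couple M₀=-3 kN·m at a=8/3 m (b=L-a=4/3):
  M_2 = R_Ax - M_A - M₀  [x>a] with R_A=-1, M_A=-1 = (-1)·3 - (-1) - (-3) = 1 kN·m
Superposition: M = Σ M_i = 3/2 kN·m ≈ 1.500000 kN·m

M(3) = 3/2 kN·m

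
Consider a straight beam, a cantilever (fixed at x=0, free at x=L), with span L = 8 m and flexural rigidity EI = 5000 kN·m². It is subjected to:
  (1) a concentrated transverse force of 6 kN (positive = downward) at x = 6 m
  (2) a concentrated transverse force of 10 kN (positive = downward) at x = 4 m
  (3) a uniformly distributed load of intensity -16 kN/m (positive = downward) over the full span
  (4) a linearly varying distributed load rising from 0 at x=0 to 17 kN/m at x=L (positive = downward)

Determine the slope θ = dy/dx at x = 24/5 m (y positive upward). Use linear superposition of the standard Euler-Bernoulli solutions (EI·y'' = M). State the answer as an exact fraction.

Load 1 — point force P=6 kN at a=6 m (b=L-a=2):
  θ_1 = -Px(2a-x)/(2EI)  [x≤a] = -6·(24/5)·(2·6-(24/5))/(2·5000) = -324/15625 rad
Load 2 — point force P=10 kN at a=4 m (b=L-a=4):
  θ_2 = -Pa²/(2EI)  [x>a] = -10·4²/(2·5000) = -2/125 rad
Load 3 — uniform load w=-16 kN/m over full span:
  θ_3 = -wx(x²-3Lx+3L²)/(6EI) = -(-16)·(24/5)·((24/5)²-3·8·(24/5)+3·8²)/(6·5000) = 19968/78125 rad
Load 4 — triangular load w₀=17 kN/m (0→w₀ over full span):
  θ_4 = (w₀Lx²/4-w₀L²x/3-w₀x⁴/(24L))/EI = (17·8·(24/5)²/4-17·8²·(24/5)/3-17·(24/5)⁴/(24·8))/5000 = -78472/390625 rad
Superposition: θ = Σ θ_i = 7018/390625 rad ≈ 0.017966 rad

θ(24/5) = 7018/390625 rad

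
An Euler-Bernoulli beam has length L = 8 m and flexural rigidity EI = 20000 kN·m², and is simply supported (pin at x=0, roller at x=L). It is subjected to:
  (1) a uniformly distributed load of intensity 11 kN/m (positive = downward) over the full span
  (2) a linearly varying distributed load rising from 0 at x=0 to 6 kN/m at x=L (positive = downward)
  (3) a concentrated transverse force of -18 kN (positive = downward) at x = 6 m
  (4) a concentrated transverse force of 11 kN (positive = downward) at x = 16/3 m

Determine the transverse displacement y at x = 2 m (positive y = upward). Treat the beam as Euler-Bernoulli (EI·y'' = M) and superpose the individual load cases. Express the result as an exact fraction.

Load 1 — uniform load w=11 kN/m over full span:
  y_1 = -wx(L³-2Lx²+x³)/(24EI) = -11·2·(8³-2·8·2²+2³)/(24·20000) = -209/10000 m
Load 2 — triangular load w₀=6 kN/m (0→w₀ over full span):
  y_2 = -w₀x(7L⁴-10L²x²+3x⁴)/(360LEI) = -6·2·(7·8⁴-10·8²·2²+3·2⁴)/(360·8·20000) = -109/20000 m
Load 3 — point force P=-18 kN at a=6 m (b=L-a=2):
  y_3 = -Pbx(L²-b²-x²)/(6LEI)  [x≤a] = -(-18)·2·2·(8²-2²-2²)/(6·8·20000) = 21/5000 m
Load 4 — point force P=11 kN at a=16/3 m (b=L-a=8/3):
  y_4 = -Pbx(L²-b²-x²)/(6LEI)  [x≤a] = -11·(8/3)·2·(8²-(8/3)²-2²)/(6·8·20000) = -1309/405000 m
Superposition: y = Σ y_i = -41119/1620000 m ≈ -0.025382 m

y(2) = -41119/1620000 m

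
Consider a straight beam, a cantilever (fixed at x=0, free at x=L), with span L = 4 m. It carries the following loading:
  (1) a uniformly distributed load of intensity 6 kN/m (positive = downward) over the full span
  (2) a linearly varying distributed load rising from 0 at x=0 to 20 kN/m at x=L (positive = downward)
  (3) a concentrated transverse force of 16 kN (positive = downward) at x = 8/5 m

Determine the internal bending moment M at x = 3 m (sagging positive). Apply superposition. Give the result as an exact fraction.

Load 1 — uniform load w=6 kN/m over full span:
  M_1 = -w(L-x)²/2 = -6·(4-3)²/2 = -3 kN·m
Load 2 — triangular load w₀=20 kN/m (0→w₀ over full span):
  M_2 = w₀Lx/2 - w₀L²/3 - w₀x³/(6L) = 20·4·3/2 - 20·4²/3 - 20·3³/(6·4) = -55/6 kN·m
Load 3 — point force P=16 kN at a=8/5 m (b=L-a=12/5):
  M_3 = 0  [x>a] = 0 kN·m
Superposition: M = Σ M_i = -73/6 kN·m ≈ -12.166667 kN·m

M(3) = -73/6 kN·m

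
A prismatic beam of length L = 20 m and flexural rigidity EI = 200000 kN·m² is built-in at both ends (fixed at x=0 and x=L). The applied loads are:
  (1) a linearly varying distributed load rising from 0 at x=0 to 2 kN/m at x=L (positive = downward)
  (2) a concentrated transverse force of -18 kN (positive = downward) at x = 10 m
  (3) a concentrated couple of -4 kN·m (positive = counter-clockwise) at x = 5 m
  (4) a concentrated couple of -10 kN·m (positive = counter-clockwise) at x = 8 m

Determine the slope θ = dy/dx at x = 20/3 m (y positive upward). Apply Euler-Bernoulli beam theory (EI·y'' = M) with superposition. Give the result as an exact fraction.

θ(20/3) = 4373/24300000 rad

Load 1 — triangular load w₀=2 kN/m (0→w₀ over full span):
  θ_1 = -w₀(2x(L-x)(L-2x)(x+2L)+x²(L-x)²)/(120LEI) = -2·(2·(20/3)·(20-(20/3))·(20-2·(20/3))·((20/3)+2·20)+(20/3)²·(20-(20/3))²)/(120·20·200000) = -8/30375 rad
Load 2 — point force P=-18 kN at a=10 m (b=L-a=10):
  θ_2 = -Pb²x(2aL-(3a+b)x)/(2L³EI)  [x≤a] = -(-18)·10²·(20/3)·(2·10·20-(3·10+10)·(20/3))/(2·20³·200000) = 1/2000 rad
Load 3 — applied couple M₀=-4 kN·m at a=5 m (b=L-a=15):
  θ_3 = (R_Ax²/2 - M_Ax - M₀(x-a))/EI  [x>a] with R_A=-9/40, M_A=3/4 = ((-9/40)·(20/3)²/2 - (3/4)·(20/3) - (-4)·((20/3)-5))/200000 = -1/60000 rad
Load 4 — applied couple M₀=-10 kN·m at a=8 m (b=L-a=12):
  θ_4 = (R_Ax²/2 - M_Ax)/EI  [x≤a] with R_A=-18/25, M_A=-6/5 = ((-18/25)·(20/3)²/2 - (-6/5)·(20/3))/200000 = -1/25000 rad
Superposition: θ = Σ θ_i = 4373/24300000 rad ≈ 0.000180 rad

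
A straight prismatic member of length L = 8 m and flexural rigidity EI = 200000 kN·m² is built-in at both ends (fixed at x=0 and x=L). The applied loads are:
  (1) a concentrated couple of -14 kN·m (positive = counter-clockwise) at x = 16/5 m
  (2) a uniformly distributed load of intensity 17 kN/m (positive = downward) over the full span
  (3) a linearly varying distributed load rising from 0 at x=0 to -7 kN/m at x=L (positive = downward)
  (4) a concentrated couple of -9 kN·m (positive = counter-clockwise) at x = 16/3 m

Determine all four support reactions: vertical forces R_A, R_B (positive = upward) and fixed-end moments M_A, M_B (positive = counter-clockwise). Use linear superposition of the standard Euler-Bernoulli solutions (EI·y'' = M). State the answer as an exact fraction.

R_A = 2779/50 kN, M_A = 5329/75 kN·m, R_B = 2621/50 kN, M_B = -5456/75 kN·m

Load 1 — applied couple M₀=-14 kN·m at a=16/5 m (b=L-a=24/5):
  R_A = 6M₀ab/L³ = 6·(-14)·(16/5)·(24/5)/8³ = -63/25 kN
  M_A = M₀b(2a-b)/L² = (-14)·(24/5)·(2·(16/5)-(24/5))/8² = -42/25 kN·m
  R_B = -6M₀ab/L³ = -6·(-14)·(16/5)·(24/5)/8³ = 63/25 kN
  M_B = M₀a(2b-a)/L² = (-14)·(16/5)·(2·(24/5)-(16/5))/8² = -112/25 kN·m
Load 2 — uniform load w=17 kN/m over full span:
  R_A = wL/2 = 17·8/2 = 68 kN
  M_A = wL²/12 = 17·8²/12 = 272/3 kN·m
  R_B = wL/2 = 17·8/2 = 68 kN
  M_B = -wL²/12 = -17·8²/12 = -272/3 kN·m
Load 3 — triangular load w₀=-7 kN/m (0→w₀ over full span):
  R_A = 3w₀L/20 = 3·(-7)·8/20 = -42/5 kN
  M_A = w₀L²/30 = (-7)·8²/30 = -224/15 kN·m
  R_B = 7w₀L/20 = 7·(-7)·8/20 = -98/5 kN
  M_B = -w₀L²/20 = -(-7)·8²/20 = 112/5 kN·m
Load 4 — applied couple M₀=-9 kN·m at a=16/3 m (b=L-a=8/3):
  R_A = 6M₀ab/L³ = 6·(-9)·(16/3)·(8/3)/8³ = -3/2 kN
  M_A = M₀b(2a-b)/L² = (-9)·(8/3)·(2·(16/3)-(8/3))/8² = -3 kN·m
  R_B = -6M₀ab/L³ = -6·(-9)·(16/3)·(8/3)/8³ = 3/2 kN
  M_B = M₀a(2b-a)/L² = (-9)·(16/3)·(2·(8/3)-(16/3))/8² = 0 kN·m
Superposition: R_A = 2779/50 kN, M_A = 5329/75 kN·m, R_B = 2621/50 kN, M_B = -5456/75 kN·m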